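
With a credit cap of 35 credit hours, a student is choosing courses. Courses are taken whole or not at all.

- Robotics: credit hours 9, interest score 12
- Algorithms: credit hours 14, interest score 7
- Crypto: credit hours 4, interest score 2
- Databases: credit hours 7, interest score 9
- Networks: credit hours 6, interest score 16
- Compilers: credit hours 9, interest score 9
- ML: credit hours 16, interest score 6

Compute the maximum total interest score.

Robotics + Crypto + Databases + Networks + Compilers: credit hours 9 + 4 + 7 + 6 + 9 = 35 ≤ 35, interest score 12 + 2 + 9 + 16 + 9 = 48.
Robotics + Crypto + Databases + Networks: credit hours 9 + 4 + 7 + 6 = 26 ≤ 35, interest score 12 + 2 + 9 + 16 = 39.
Robotics + Databases + Networks + Compilers: credit hours 9 + 7 + 6 + 9 = 31 ≤ 35, interest score 12 + 9 + 16 + 9 = 46.
Best is Robotics, Crypto, Databases, Networks, and Compilers with total interest score 48.

48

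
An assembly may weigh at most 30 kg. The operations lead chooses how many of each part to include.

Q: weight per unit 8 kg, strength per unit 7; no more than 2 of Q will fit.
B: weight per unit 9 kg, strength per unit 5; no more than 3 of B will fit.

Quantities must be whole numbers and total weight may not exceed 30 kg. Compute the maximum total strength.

This is a bounded integer knapsack.
Q has the best ratio (7/8); taking only Q gives at most 2×7 = 14 (stopped by the supply cap of 2).
Mixing does better — 2×Q and 1×B: weight 25 ≤ 30, strength 2·7 + 1·5 = 19.

19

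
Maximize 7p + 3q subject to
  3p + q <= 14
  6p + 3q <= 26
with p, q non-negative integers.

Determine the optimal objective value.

28

(p,q)=(4,0): 3·4+1·0=12≤14, 6·4+3·0=24≤26, objective 28.
(p,q)=(3,1): 3·3+1·1=10≤14, 6·3+3·1=21≤26, objective 24.
(p,q)=(3,0): 3·3+1·0=9≤14, 6·3+3·0=18≤26, objective 21.
The best lattice point is (4,0), giving 28.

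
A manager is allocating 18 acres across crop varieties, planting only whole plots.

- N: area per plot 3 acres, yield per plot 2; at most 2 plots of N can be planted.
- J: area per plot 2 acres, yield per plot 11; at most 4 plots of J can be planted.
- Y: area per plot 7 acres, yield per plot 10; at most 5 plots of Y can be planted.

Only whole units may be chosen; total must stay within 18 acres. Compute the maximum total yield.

Take 1×N, 4×J, and 1×Y: area 18 ≤ 18, yield 1·2 + 4·11 + 1·10 = 56.
J has the best ratio (11/2) and is taken to its limit of 4; remaining capacity is filled optimally with the others.

56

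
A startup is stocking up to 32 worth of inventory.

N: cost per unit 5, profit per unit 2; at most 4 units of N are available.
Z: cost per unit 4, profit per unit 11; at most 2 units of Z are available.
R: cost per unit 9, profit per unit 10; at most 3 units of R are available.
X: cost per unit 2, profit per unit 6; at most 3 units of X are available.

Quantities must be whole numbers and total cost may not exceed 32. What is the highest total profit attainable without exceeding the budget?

60

This is a bounded integer knapsack.
X has the best ratio (6/2); taking only X gives at most 3×6 = 18 (stopped by the supply cap of 3).
Mixing does better — 2×Z, 2×R, and 3×X: cost 32 ≤ 32, profit 2·11 + 2·10 + 3·6 = 60.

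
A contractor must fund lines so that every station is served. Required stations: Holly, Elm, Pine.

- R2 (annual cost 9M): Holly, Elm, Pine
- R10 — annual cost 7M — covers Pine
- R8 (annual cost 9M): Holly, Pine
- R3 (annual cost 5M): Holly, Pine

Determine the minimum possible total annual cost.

This is an integer covering problem.
The greedy cost-per-new-station heuristic would pick R3 and R2 for 14, but a cheaper cover exists.
R2 alone covers Holly, Elm, Pine — every station.
Total annual cost: 9.
No cover costs less than 9.

9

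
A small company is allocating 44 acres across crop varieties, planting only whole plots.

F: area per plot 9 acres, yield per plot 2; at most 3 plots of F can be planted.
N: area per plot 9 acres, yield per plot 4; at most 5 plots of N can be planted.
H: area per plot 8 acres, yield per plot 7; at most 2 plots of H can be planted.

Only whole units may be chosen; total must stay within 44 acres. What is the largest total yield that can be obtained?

26

This is a bounded integer knapsack.
Take 3×N and 2×H: area 43 ≤ 44, yield 3·4 + 2·7 = 26.
H has the best ratio (7/8) and is taken to its limit of 2; remaining capacity is filled optimally with the others.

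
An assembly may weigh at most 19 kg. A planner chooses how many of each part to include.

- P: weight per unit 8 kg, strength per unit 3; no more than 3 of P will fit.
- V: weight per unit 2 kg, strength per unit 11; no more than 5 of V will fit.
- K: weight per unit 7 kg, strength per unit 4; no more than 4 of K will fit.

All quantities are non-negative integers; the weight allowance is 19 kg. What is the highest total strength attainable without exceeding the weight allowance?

V has the best ratio (11/2); taking only V gives at most 5×11 = 55 (stopped by the supply cap of 5).
Mixing does better — 5×V and 1×K: weight 17 ≤ 19, strength 5·11 + 1·4 = 59.

59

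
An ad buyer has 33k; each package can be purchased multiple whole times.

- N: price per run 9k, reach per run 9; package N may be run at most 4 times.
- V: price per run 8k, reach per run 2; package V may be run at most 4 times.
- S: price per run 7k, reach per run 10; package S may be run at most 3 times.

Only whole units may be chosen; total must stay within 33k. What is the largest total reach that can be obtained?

39

Take 1×N and 3×S: price 30 ≤ 33, reach 1·9 + 3·10 = 39.
S has the best ratio (10/7) and is taken to its limit of 3; remaining capacity is filled optimally with the others.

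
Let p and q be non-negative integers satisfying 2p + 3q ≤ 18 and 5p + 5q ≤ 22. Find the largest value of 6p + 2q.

24

(p,q)=(4,0) is feasible, giving 24.
(p,q)=(3,1) is feasible, giving 20.
No feasible integer point exceeds 24.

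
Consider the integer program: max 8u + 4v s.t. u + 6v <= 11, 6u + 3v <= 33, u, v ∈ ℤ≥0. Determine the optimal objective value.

44

(u,v)=(5,1): 1·5+6·1=11≤11, 6·5+3·1=33≤33, objective 44.
(u,v)=(5,0): 1·5+6·0=5≤11, 6·5+3·0=30≤33, objective 40.
Maximum is 44 at (u,v)=(5,1).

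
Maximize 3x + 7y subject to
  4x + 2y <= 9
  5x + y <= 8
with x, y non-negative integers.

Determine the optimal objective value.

The continuous relaxation peaks at (0, 4.5) with value 31.50; rounding to a feasible lattice point costs some objective.
(x,y)=(0,4): 4·0+2·4=8≤9, 5·0+1·4=4≤8, objective 28.
(x,y)=(0,3): 4·0+2·3=6≤9, 5·0+1·3=3≤8, objective 21.
No feasible integer point exceeds 28.

28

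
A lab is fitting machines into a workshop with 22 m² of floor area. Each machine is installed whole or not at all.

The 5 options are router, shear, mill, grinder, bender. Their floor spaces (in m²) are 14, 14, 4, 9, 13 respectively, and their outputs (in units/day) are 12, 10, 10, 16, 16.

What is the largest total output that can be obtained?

32

This is an integer program with binary decision variables.
Take grinder and bender: floor space 9 + 13 = 22 ≤ 22, output 16 + 16 = 32.
No other feasible combination does better.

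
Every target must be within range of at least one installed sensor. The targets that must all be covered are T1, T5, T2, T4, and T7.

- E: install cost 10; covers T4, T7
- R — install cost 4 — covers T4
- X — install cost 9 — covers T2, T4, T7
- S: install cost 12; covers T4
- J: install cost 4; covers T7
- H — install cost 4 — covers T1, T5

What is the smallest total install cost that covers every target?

13

Choose X and H: together they cover T1, T5, T2, T4, T7 — every target.
Total install cost: 9 + 4 = 13.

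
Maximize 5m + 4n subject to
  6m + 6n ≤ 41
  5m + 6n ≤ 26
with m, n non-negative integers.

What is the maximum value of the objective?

25

(m,n)=(5,0) is feasible, giving 25.
(m,n)=(4,1) is feasible, giving 24.
(m,n)=(4,0) is feasible, giving 20.
Maximum is 25 at (m,n)=(5,0).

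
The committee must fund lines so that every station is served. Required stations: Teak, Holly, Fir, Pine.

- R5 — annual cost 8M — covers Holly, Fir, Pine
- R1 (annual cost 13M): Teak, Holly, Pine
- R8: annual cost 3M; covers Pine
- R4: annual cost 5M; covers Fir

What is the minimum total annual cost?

The greedy cost-per-new-station heuristic would pick R5 and R1 for 21, but a cheaper cover exists.
Choose R1 and R4: together they cover Teak, Holly, Fir, Pine — every station.
Total annual cost: 13 + 5 = 18.
No cover costs less than 18.

18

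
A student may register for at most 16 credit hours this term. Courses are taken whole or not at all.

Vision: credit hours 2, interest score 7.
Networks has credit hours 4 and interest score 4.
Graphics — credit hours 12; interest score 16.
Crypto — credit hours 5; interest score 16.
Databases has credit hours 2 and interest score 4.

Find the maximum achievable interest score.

31

Take Vision, Networks, Crypto, and Databases: credit hours 2 + 4 + 5 + 2 = 13 ≤ 16, interest score 7 + 4 + 16 + 4 = 31.
No other feasible combination does better.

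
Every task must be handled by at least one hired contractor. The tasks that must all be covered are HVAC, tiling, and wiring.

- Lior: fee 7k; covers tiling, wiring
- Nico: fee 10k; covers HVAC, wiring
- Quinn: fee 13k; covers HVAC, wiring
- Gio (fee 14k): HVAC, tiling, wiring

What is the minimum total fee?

This is an integer covering problem.
The greedy cost-per-new-task heuristic would pick Lior and Nico for 17, but a cheaper cover exists.
Gio alone covers HVAC, tiling, wiring — every task.
Total fee: 14.
No cover costs less than 14.

14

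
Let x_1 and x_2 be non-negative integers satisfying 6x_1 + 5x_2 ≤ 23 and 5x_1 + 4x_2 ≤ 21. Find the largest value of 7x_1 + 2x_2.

23

(x_1,x_2)=(3,1): 6·3+5·1=23≤23, 5·3+4·1=19≤21, objective 23.
(x_1,x_2)=(3,0): 6·3+5·0=18≤23, 5·3+4·0=15≤21, objective 21.
(x_1,x_2)=(2,2): 6·2+5·2=22≤23, 5·2+4·2=18≤21, objective 18.
No feasible integer point exceeds 23.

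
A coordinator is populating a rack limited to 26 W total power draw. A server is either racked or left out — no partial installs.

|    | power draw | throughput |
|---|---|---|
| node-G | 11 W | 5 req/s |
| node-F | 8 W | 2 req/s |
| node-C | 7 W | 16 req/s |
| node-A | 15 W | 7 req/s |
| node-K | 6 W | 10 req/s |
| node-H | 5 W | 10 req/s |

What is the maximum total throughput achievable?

38

This is an integer program with binary decision variables.
Allowing fractional choices, the relaxed optimum would be about 39.7, but servers are indivisible.
node-F + node-C + node-K + node-H: power draw 8 + 7 + 6 + 5 = 26 ≤ 26, throughput 2 + 16 + 10 + 10 = 38.
node-C + node-K + node-H: power draw 7 + 6 + 5 = 18 ≤ 26, throughput 16 + 10 + 10 = 36.
node-G + node-C + node-H: power draw 11 + 7 + 5 = 23 ≤ 26, throughput 5 + 16 + 10 = 31.
Best is node-F, node-C, node-K, and node-H with total throughput 38.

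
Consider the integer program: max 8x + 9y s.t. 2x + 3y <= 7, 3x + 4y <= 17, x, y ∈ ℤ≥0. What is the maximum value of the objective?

Relaxing integrality, the LP optimum is 28.00 at (x,y) = (3.5, 0), which is not an integer point.
(x,y)=(2,1) is feasible, giving 25.
(x,y)=(3,0) is feasible, giving 24.
(x,y)=(1,1) is feasible, giving 17.
Maximum is 25 at (x,y)=(2,1).

25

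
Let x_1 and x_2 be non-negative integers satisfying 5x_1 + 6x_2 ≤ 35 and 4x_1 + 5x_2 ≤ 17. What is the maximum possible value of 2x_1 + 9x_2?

27

(x_1,x_2)=(0,3) is feasible, giving 27.
(x_1,x_2)=(1,2) is feasible, giving 20.
(x_1,x_2)=(0,2) is feasible, giving 18.
The best lattice point is (0,3), giving 27.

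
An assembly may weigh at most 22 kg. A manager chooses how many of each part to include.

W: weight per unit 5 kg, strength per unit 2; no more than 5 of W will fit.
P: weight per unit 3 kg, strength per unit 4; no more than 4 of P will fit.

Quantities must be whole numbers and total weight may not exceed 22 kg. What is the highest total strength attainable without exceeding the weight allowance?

20

This is a bounded integer knapsack.
P has the best ratio (4/3); taking only P gives at most 4×4 = 16 (stopped by the supply cap of 4).
Mixing does better — 2×W and 4×P: weight 22 ≤ 22, strength 2·2 + 4·4 = 20.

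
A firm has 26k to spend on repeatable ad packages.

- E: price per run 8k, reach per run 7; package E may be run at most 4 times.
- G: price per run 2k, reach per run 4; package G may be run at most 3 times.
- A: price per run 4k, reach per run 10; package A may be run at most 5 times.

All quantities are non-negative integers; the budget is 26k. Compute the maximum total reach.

A has the best ratio (10/4); taking only A gives at most 5×10 = 50 (stopped by the supply cap of 5).
Mixing does better — 3×G and 5×A: price 26 ≤ 26, reach 3·4 + 5·10 = 62.

62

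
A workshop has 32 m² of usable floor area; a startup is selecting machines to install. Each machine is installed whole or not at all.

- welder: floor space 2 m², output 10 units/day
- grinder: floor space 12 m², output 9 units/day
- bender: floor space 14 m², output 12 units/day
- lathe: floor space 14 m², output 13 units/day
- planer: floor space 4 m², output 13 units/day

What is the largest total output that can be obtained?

Allowing fractional choices, the relaxed optimum would be about 46.3, but machines are indivisible.
welder + grinder + bender + planer: floor space 2 + 12 + 14 + 4 = 32 ≤ 32, output 10 + 9 + 12 + 13 = 44.
welder + grinder + lathe + planer: floor space 2 + 12 + 14 + 4 = 32 ≤ 32, output 10 + 9 + 13 + 13 = 45.
Best is welder, grinder, lathe, and planer with total output 45.

45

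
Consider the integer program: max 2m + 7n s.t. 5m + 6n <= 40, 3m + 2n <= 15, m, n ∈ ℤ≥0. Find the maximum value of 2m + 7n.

The continuous relaxation peaks at (0, 6.67) with value 46.67; rounding to a feasible lattice point costs some objective.
(m,n)=(0,6): 5·0+6·6=36≤40, 3·0+2·6=12≤15, objective 42.
(m,n)=(1,5): 5·1+6·5=35≤40, 3·1+2·5=13≤15, objective 37.
(m,n)=(0,5): 5·0+6·5=30≤40, 3·0+2·5=10≤15, objective 35.
Maximum is 42 at (m,n)=(0,6).

42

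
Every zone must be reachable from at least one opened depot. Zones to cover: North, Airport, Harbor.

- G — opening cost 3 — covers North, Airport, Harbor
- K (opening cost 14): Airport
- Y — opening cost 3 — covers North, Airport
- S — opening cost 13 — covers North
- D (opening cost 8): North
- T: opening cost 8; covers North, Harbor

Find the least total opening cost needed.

3

This is an integer covering problem.
G alone covers North, Airport, Harbor — every zone.
Total opening cost: 3.
No cover costs less than 3.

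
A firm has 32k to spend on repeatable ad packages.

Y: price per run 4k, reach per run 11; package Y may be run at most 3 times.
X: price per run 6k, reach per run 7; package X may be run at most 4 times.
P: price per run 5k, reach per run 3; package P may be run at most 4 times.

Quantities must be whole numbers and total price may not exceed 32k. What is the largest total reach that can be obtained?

3×Y and 3×X: price 30 ≤ 32, reach 3·11 + 3·7 = 54.
2×Y and 4×X: price 32 ≤ 32, reach 2·11 + 4·7 = 50.
Best is 54.

54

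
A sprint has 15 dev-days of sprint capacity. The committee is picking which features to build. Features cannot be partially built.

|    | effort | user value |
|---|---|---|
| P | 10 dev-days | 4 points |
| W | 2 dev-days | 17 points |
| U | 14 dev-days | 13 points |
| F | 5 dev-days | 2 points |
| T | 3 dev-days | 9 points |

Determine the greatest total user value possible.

30

Take P, W, and T: effort 10 + 2 + 3 = 15 ≤ 15, user value 4 + 17 + 9 = 30.
No other feasible combination does better.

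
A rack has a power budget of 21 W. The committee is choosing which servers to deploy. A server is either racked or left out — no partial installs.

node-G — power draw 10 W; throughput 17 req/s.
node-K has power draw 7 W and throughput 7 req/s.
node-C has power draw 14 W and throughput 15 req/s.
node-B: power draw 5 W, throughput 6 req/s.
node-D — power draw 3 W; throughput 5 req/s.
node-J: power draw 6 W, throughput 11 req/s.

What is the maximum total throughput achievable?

node-G + node-K + node-D: power draw 10 + 7 + 3 = 20 ≤ 21, throughput 17 + 7 + 5 = 29.
node-G + node-B + node-J: power draw 10 + 5 + 6 = 21 ≤ 21, throughput 17 + 6 + 11 = 34.
node-G + node-D + node-J: power draw 10 + 3 + 6 = 19 ≤ 21, throughput 17 + 5 + 11 = 33.
Best is node-G, node-B, and node-J with total throughput 34.

34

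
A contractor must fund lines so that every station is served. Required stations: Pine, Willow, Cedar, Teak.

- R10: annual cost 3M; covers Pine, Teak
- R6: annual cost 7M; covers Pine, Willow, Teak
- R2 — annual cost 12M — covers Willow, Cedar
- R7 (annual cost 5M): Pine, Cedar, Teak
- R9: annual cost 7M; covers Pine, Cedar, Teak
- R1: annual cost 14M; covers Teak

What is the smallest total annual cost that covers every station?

12

This is a weighted set-cover instance.
The greedy cost-per-new-station heuristic would pick R10, R7, and R6 for 15, but a cheaper cover exists.
Choose R6 and R7: together they cover Pine, Willow, Cedar, Teak — every station.
Total annual cost: 7 + 5 = 12.
No cover costs less than 12.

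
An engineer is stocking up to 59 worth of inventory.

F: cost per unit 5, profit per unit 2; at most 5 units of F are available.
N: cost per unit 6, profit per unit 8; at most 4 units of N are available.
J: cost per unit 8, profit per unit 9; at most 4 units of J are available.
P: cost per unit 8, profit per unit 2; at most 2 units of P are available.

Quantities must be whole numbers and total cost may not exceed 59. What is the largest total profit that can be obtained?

2×F, 4×N, and 3×J: cost 58 ≤ 59, profit 2·2 + 4·8 + 3·9 = 63.
4×N and 4×J: cost 56 ≤ 59, profit 4·8 + 4·9 = 68.
Best is 68.

68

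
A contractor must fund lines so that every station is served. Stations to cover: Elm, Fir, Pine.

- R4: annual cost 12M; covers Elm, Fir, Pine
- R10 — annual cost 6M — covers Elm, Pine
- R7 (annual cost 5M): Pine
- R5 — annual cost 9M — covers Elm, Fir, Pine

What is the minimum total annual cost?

9

R5 alone covers Elm, Fir, Pine — every station.
Total annual cost: 9.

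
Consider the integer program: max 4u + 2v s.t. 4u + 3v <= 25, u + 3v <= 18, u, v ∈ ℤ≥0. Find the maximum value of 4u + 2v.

The continuous relaxation peaks at (6.25, 0) with value 25.00; rounding to a feasible lattice point costs some objective.
(u,v)=(6,0): 4·6+3·0=24≤25, 1·6+3·0=6≤18, objective 24.
(u,v)=(5,1): 4·5+3·1=23≤25, 1·5+3·1=8≤18, objective 22.
(u,v)=(5,0): 4·5+3·0=20≤25, 1·5+3·0=5≤18, objective 20.
Maximum is 24 at (u,v)=(6,0).

24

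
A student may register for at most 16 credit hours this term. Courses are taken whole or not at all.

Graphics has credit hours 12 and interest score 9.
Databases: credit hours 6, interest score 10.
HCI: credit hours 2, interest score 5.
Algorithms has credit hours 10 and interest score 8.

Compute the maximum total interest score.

18

This is a 0-1 knapsack instance.
Allowing fractional choices, the relaxed optimum would be about 21.4, but courses are indivisible.
Graphics + HCI: credit hours 12 + 2 = 14 ≤ 16, interest score 9 + 5 = 14.
Databases + Algorithms: credit hours 6 + 10 = 16 ≤ 16, interest score 10 + 8 = 18.
Databases + HCI: credit hours 6 + 2 = 8 ≤ 16, interest score 10 + 5 = 15.
Best is Databases and Algorithms with total interest score 18.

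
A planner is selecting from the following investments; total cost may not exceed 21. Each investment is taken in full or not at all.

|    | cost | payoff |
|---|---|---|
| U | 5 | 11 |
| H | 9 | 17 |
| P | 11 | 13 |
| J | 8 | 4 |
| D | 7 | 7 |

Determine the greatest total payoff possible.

35

Allowing fractional choices, the relaxed optimum would be about 36.3, but investments are indivisible.
U + H: cost 5 + 9 = 14 ≤ 21, payoff 11 + 17 = 28.
H + P: cost 9 + 11 = 20 ≤ 21, payoff 17 + 13 = 30.
U + H + D: cost 5 + 9 + 7 = 21 ≤ 21, payoff 11 + 17 + 7 = 35.
Best is U, H, and D with total payoff 35.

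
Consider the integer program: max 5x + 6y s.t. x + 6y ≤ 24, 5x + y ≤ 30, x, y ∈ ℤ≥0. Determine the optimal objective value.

43

The continuous relaxation peaks at (5.38, 3.1) with value 45.52; rounding to a feasible lattice point costs some objective.
(x,y)=(5,3): 1·5+6·3=23≤24, 5·5+1·3=28≤30, objective 43.
(x,y)=(4,3): 1·4+6·3=22≤24, 5·4+1·3=23≤30, objective 38.
No feasible integer point exceeds 43.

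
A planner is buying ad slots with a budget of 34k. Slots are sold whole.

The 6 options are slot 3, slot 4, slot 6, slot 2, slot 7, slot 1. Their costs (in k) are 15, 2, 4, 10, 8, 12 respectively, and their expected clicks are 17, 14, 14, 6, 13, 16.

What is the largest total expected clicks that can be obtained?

Take slot 3, slot 4, slot 6, and slot 1: cost 15 + 2 + 4 + 12 = 33 ≤ 34, expected clicks 17 + 14 + 14 + 16 = 61.
No other feasible combination does better.

61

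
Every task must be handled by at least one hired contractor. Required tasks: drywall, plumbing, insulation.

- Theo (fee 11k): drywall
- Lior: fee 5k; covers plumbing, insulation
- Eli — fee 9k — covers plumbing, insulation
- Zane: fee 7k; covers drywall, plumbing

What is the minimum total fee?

12

Choose Lior and Zane: together they cover drywall, plumbing, insulation — every task.
Total fee: 5 + 7 = 12.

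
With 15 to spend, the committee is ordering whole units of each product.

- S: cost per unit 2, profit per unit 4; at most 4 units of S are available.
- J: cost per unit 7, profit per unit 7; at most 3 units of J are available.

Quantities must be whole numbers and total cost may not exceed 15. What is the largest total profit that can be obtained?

3×S and 1×J: cost 13 ≤ 15, profit 3·4 + 1·7 = 19.
4×S and 1×J: cost 15 ≤ 15, profit 4·4 + 1·7 = 23.
Best is 23.

23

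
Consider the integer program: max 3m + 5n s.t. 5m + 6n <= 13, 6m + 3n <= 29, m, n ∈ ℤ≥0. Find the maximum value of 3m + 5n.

Relaxing integrality, the LP optimum is 10.83 at (m,n) = (0, 2.17), which is not an integer point.
(m,n)=(0,2): 5·0+6·2=12≤13, 6·0+3·2=6≤29, objective 10.
(m,n)=(1,1): 5·1+6·1=11≤13, 6·1+3·1=9≤29, objective 8.
Maximum is 10 at (m,n)=(0,2).

10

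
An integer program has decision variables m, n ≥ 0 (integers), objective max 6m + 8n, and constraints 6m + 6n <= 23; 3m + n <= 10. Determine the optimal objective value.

24

(m,n)=(0,3) is feasible, giving 24.
(m,n)=(1,2) is feasible, giving 22.
The best lattice point is (0,3), giving 24.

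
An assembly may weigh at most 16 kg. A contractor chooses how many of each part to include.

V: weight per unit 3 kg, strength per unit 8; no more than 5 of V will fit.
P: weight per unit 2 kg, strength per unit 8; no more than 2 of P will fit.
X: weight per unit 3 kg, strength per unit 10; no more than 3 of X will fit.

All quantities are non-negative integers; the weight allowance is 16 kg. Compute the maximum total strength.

Take 1×V, 2×P, and 3×X: weight 16 ≤ 16, strength 1·8 + 2·8 + 3·10 = 54.
P has the best ratio (8/2) and is taken to its limit of 2; remaining capacity is filled optimally with the others.

54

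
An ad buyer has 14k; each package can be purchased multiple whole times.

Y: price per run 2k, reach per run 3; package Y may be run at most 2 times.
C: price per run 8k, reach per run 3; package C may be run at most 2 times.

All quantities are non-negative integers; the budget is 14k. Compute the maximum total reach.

9

Y has the best ratio (3/2); taking only Y gives at most 2×3 = 6 (stopped by the supply cap of 2).
Mixing does better — 2×Y and 1×C: price 12 ≤ 14, reach 2·3 + 1·3 = 9.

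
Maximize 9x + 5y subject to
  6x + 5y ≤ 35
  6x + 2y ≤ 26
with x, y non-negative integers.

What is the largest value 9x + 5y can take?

Relaxing integrality, the LP optimum is 45.00 at (x,y) = (3.33, 3), which is not an integer point.
(x,y)=(3,3): 6·3+5·3=33≤35, 6·3+2·3=24≤26, objective 42.
(x,y)=(2,4): 6·2+5·4=32≤35, 6·2+2·4=20≤26, objective 38.
(x,y)=(3,2): 6·3+5·2=28≤35, 6·3+2·2=22≤26, objective 37.
Maximum is 42 at (x,y)=(3,3).

42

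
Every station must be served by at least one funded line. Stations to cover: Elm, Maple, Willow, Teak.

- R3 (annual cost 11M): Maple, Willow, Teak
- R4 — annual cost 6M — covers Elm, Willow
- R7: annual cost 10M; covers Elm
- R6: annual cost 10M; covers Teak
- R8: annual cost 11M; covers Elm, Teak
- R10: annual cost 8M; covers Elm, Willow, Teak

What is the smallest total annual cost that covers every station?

The greedy cost-per-new-station heuristic would pick R10 and R3 for 19, but a cheaper cover exists.
Choose R3 and R4: together they cover Elm, Maple, Willow, Teak — every station.
Total annual cost: 11 + 6 = 17.
No cover costs less than 17.

17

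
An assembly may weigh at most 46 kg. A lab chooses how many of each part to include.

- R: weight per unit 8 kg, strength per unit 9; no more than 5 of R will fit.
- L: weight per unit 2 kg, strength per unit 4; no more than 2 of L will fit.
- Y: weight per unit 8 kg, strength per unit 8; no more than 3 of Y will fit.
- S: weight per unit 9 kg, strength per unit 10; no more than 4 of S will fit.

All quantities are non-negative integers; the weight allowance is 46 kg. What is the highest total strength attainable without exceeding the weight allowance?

Take 3×R, 2×L, and 2×S: weight 46 ≤ 46, strength 3·9 + 2·4 + 2·10 = 55.
L has the best ratio (4/2) and is taken to its limit of 2; remaining capacity is filled optimally with the others.

55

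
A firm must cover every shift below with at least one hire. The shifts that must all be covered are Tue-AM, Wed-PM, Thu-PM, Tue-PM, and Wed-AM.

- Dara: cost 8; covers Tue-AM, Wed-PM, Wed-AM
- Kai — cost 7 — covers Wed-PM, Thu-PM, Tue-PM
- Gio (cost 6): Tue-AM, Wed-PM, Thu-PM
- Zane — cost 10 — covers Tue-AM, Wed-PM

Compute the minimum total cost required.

This is a weighted set-cover instance.
The greedy cost-per-new-shift heuristic would pick Gio, Kai, and Dara for 21, but a cheaper cover exists.
Choose Dara and Kai: together they cover Tue-AM, Wed-PM, Thu-PM, Tue-PM, Wed-AM — every shift.
Total cost: 8 + 7 = 15.
No cover costs less than 15.

15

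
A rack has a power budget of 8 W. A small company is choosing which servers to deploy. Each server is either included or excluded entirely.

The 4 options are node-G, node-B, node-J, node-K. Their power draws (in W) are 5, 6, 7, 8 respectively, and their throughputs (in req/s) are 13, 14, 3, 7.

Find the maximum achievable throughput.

14

This is an integer program with binary decision variables.
Take node-B: power draw 6 ≤ 8, throughput 14.
No other feasible combination does better.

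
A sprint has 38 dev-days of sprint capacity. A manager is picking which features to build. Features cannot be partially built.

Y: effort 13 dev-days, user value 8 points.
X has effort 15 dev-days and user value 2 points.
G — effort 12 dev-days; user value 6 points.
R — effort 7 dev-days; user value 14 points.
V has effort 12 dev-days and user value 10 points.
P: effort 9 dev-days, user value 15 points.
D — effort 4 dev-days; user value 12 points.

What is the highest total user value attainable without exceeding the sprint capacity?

51

Allowing fractional choices, the relaxed optimum would be about 54.7, but features are indivisible.
G + R + P + D: effort 12 + 7 + 9 + 4 = 32 ≤ 38, user value 6 + 14 + 15 + 12 = 47.
Y + R + P + D: effort 13 + 7 + 9 + 4 = 33 ≤ 38, user value 8 + 14 + 15 + 12 = 49.
R + V + P + D: effort 7 + 12 + 9 + 4 = 32 ≤ 38, user value 14 + 10 + 15 + 12 = 51.
Best is R, V, P, and D with total user value 51.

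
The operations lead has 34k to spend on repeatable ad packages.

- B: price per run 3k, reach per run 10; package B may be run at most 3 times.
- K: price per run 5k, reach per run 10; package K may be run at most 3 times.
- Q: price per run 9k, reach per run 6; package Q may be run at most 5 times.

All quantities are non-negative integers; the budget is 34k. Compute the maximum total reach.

This is a bounded integer knapsack.
B has the best ratio (10/3); taking only B gives at most 3×10 = 30 (stopped by the supply cap of 3).
Mixing does better — 3×B, 3×K, and 1×Q: price 33 ≤ 34, reach 3·10 + 3·10 + 1·6 = 66.

66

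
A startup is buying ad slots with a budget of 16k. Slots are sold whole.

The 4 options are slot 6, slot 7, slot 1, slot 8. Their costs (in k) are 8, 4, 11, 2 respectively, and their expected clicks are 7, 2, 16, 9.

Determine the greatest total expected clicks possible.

slot 6 + slot 7 + slot 8: cost 8 + 4 + 2 = 14 ≤ 16, expected clicks 7 + 2 + 9 = 18.
slot 1 + slot 8: cost 11 + 2 = 13 ≤ 16, expected clicks 16 + 9 = 25.
Best is slot 1 and slot 8 with total expected clicks 25.

25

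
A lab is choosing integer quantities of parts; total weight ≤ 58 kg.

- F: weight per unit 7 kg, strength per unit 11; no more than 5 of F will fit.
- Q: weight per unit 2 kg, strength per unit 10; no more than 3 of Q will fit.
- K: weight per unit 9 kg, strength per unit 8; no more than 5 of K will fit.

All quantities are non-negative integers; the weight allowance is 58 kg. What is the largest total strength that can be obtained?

93

This is a bounded integer knapsack.
Take 5×F, 3×Q, and 1×K: weight 50 ≤ 58, strength 5·11 + 3·10 + 1·8 = 93.
Q has the best ratio (10/2) and is taken to its limit of 3; remaining capacity is filled optimally with the others.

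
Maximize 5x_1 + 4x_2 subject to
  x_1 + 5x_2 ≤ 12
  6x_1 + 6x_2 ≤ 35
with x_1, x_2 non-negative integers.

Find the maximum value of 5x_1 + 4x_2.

25

Relaxing integrality, the LP optimum is 29.17 at (x_1,x_2) = (5.83, 0), which is not an integer point.
(x_1,x_2)=(5,0): 1·5+5·0=5≤12, 6·5+6·0=30≤35, objective 25.
(x_1,x_2)=(4,1): 1·4+5·1=9≤12, 6·4+6·1=30≤35, objective 24.
(x_1,x_2)=(4,0): 1·4+5·0=4≤12, 6·4+6·0=24≤35, objective 20.
The best lattice point is (5,0), giving 25.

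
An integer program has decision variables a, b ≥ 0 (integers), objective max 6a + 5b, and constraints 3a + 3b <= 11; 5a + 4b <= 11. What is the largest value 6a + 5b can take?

12

Relaxing integrality, the LP optimum is 13.75 at (a,b) = (0, 2.75), which is not an integer point.
(a,b)=(2,0): 3·2+3·0=6≤11, 5·2+4·0=10≤11, objective 12.
(a,b)=(1,1): 3·1+3·1=6≤11, 5·1+4·1=9≤11, objective 11.
The best lattice point is (2,0), giving 12.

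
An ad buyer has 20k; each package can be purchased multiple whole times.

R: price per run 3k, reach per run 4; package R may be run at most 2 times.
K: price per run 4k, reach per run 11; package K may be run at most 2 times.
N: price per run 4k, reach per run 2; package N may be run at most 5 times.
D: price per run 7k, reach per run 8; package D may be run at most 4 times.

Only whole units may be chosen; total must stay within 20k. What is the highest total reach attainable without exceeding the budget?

34

Take 1×R, 2×K, and 1×D: price 18 ≤ 20, reach 1·4 + 2·11 + 1·8 = 34.
K has the best ratio (11/4) and is taken to its limit of 2; remaining capacity is filled optimally with the others.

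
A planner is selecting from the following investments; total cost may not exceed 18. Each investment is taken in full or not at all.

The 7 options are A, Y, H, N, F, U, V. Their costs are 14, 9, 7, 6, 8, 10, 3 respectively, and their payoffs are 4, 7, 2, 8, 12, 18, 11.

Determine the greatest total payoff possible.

Treat it as a binary knapsack problem.
Allowing fractional choices, the relaxed optimum would be about 36.5, but investments are indivisible.
U + V: cost 10 + 3 = 13 ≤ 18, payoff 18 + 11 = 29.
F + U: cost 8 + 10 = 18 ≤ 18, payoff 12 + 18 = 30.
N + F + V: cost 6 + 8 + 3 = 17 ≤ 18, payoff 8 + 12 + 11 = 31.
Best is N, F, and V with total payoff 31.

31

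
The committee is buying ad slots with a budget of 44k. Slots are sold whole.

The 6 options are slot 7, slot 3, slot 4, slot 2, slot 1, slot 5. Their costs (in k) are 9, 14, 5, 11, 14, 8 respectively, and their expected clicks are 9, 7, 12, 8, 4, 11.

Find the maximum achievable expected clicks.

Take slot 7, slot 4, slot 2, and slot 5: cost 9 + 5 + 11 + 8 = 33 ≤ 44, expected clicks 9 + 12 + 8 + 11 = 40.
No other feasible combination does better.

40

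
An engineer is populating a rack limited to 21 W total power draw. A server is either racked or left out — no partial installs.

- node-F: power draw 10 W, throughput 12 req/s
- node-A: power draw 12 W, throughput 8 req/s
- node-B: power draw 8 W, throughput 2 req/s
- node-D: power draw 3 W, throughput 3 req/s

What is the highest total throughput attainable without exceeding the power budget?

17

Allowing fractional choices, the relaxed optimum would be about 20.3, but servers are indivisible.
node-F + node-B: power draw 10 + 8 = 18 ≤ 21, throughput 12 + 2 = 14.
node-F + node-B + node-D: power draw 10 + 8 + 3 = 21 ≤ 21, throughput 12 + 2 + 3 = 17.
node-F + node-D: power draw 10 + 3 = 13 ≤ 21, throughput 12 + 3 = 15.
Best is node-F, node-B, and node-D with total throughput 17.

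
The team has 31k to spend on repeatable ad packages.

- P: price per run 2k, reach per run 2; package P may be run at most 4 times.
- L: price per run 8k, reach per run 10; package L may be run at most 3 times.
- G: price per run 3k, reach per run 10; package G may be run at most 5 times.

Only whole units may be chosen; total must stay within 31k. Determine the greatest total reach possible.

70

4×P, 1×L, and 5×G: price 31 ≤ 31, reach 4·2 + 1·10 + 5·10 = 68.
2×L and 5×G: price 31 ≤ 31, reach 2·10 + 5·10 = 70.
Best is 70.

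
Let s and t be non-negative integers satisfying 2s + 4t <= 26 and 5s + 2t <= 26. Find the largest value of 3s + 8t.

(s,t)=(1,6): 2·1+4·6=26≤26, 5·1+2·6=17≤26, objective 51.
(s,t)=(0,6): 2·0+4·6=24≤26, 5·0+2·6=12≤26, objective 48.
(s,t)=(2,5): 2·2+4·5=24≤26, 5·2+2·5=20≤26, objective 46.
No feasible integer point exceeds 51.

51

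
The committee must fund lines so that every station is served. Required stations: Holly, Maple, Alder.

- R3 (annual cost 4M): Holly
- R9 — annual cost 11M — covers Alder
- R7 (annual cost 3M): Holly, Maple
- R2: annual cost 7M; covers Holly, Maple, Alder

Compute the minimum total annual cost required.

7

The greedy cost-per-new-station heuristic would pick R7 and R2 for 10, but a cheaper cover exists.
R2 alone covers Holly, Maple, Alder — every station.
Total annual cost: 7.
No cover costs less than 7.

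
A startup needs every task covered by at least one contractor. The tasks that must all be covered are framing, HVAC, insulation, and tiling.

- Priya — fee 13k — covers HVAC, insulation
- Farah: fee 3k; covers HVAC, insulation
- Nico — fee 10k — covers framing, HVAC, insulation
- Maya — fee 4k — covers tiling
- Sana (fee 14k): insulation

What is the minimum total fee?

14

The greedy cost-per-new-task heuristic would pick Farah, Maya, and Nico for 17, but a cheaper cover exists.
Choose Nico and Maya: together they cover framing, HVAC, insulation, tiling — every task.
Total fee: 10 + 4 = 14.
No cover costs less than 14.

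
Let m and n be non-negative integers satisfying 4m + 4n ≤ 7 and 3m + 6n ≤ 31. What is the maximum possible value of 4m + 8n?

The continuous relaxation peaks at (0, 1.75) with value 14.00; rounding to a feasible lattice point costs some objective.
(m,n)=(0,1): 4·0+4·1=4≤7, 3·0+6·1=6≤31, objective 8.
(m,n)=(1,0): 4·1+4·0=4≤7, 3·1+6·0=3≤31, objective 4.
(m,n)=(0,0): 4·0+4·0=0≤7, 3·0+6·0=0≤31, objective 0.
The best lattice point is (0,1), giving 8.

8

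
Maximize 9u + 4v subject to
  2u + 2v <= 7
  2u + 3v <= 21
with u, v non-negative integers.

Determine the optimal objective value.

27

The continuous relaxation peaks at (3.5, 0) with value 31.50; rounding to a feasible lattice point costs some objective.
(u,v)=(3,0): 2·3+2·0=6≤7, 2·3+3·0=6≤21, objective 27.
(u,v)=(2,1): 2·2+2·1=6≤7, 2·2+3·1=7≤21, objective 22.
(u,v)=(2,0): 2·2+2·0=4≤7, 2·2+3·0=4≤21, objective 18.
Maximum is 27 at (u,v)=(3,0).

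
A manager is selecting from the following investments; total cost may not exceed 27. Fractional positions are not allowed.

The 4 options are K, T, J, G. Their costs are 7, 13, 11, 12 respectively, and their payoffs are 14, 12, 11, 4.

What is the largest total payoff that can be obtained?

26

Take K and T: cost 7 + 13 = 20 ≤ 27, payoff 14 + 12 = 26.
No other feasible combination does better.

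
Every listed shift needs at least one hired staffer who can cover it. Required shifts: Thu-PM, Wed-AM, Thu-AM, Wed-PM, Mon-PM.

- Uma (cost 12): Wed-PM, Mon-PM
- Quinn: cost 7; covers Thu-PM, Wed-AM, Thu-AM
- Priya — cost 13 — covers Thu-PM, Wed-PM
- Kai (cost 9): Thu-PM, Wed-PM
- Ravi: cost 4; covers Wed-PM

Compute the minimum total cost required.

19

Choose Uma and Quinn: together they cover Thu-PM, Wed-AM, Thu-AM, Wed-PM, Mon-PM — every shift.
Total cost: 12 + 7 = 19.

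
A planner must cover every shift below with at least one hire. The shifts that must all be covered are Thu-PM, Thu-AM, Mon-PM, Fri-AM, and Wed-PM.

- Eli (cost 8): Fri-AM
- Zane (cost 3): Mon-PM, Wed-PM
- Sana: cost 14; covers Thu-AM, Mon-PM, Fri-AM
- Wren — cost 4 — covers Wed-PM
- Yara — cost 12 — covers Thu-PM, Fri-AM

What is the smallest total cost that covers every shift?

This is a weighted set-cover instance.
Choose Zane, Sana, and Yara: together they cover Thu-PM, Thu-AM, Mon-PM, Fri-AM, Wed-PM — every shift.
Total cost: 3 + 14 + 12 = 29.
No cover costs less than 29.

29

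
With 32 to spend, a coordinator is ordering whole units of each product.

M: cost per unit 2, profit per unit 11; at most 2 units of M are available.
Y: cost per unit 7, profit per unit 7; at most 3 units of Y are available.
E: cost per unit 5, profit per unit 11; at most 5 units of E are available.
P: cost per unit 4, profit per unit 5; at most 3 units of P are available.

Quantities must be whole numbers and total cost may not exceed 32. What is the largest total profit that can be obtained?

M has the best ratio (11/2); taking only M gives at most 2×11 = 22 (stopped by the supply cap of 2).
Mixing does better — 2×M and 5×E: cost 29 ≤ 32, profit 2·11 + 5·11 = 77.

77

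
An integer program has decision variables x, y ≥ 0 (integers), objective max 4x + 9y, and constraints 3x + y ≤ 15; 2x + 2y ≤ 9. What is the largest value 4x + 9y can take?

Relaxing integrality, the LP optimum is 40.50 at (x,y) = (0, 4.5), which is not an integer point.
(x,y)=(0,4): 3·0+1·4=4≤15, 2·0+2·4=8≤9, objective 36.
(x,y)=(1,3): 3·1+1·3=6≤15, 2·1+2·3=8≤9, objective 31.
(x,y)=(0,3): 3·0+1·3=3≤15, 2·0+2·3=6≤9, objective 27.
Maximum is 36 at (x,y)=(0,4).

36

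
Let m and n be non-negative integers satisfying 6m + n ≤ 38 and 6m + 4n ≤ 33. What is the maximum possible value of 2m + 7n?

Relaxing integrality, the LP optimum is 57.75 at (m,n) = (0, 8.25), which is not an integer point.
(m,n)=(0,8) is feasible, giving 56.
(m,n)=(0,7) is feasible, giving 49.
Maximum is 56 at (m,n)=(0,8).

56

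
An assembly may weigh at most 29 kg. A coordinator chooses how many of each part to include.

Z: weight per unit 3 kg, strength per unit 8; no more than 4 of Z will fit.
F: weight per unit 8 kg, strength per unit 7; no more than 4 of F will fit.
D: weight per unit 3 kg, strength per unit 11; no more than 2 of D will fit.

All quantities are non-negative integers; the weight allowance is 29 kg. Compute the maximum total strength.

4×Z, 1×F, and 2×D: weight 26 ≤ 29, strength 4·8 + 1·7 + 2·11 = 61.
4×Z and 2×D: weight 18 ≤ 29, strength 4·8 + 2·11 = 54.
Best is 61.

61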